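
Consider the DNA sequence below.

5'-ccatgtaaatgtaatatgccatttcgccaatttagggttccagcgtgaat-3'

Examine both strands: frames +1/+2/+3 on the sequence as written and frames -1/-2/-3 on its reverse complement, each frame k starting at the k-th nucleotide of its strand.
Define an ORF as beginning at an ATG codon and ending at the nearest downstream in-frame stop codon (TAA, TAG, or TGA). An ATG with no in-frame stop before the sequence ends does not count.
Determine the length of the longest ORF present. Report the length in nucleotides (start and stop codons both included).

33

Reverse complement (5'→3'): ATTCACGCTGGAACCCTAAATTGGCGAAATGGCATATTACATTTACATGG
Frame +1: CCA TGT AAA TGT AAT ATG CCA TTT CGC CAA TTT AGG GTT CCA GCG TGA — ATG at 16, stop TGA at 46 → 33 nt.
Frame +2: CAT GTA AAT GTA ATA TGC CAT TTC GCC AAT TTA GGG TTC CAG CGT GAA — no ATG→stop ORF.
Frame +3: ATG TAA ATG TAA TAT GCC ATT TCG CCA ATT TAG GGT TCC AGC GTG AAT — ATG at 3, stop TAA at 6 → 6 nt; ATG at 9, stop TAA at 12 → 6 nt.
Frame -1: ATT CAC GCT GGA ACC CTA AAT TGG CGA AAT GGC ATA TTA CAT TTA CAT — no ATG→stop ORF.
Frame -2: TTC ACG CTG GAA CCC TAA ATT GGC GAA ATG GCA TAT TAC ATT TAC ATG — no ATG→stop ORF.
Frame -3: TCA CGC TGG AAC CCT AAA TTG GCG AAA TGG CAT ATT ACA TTT ACA TGG — no ATG→stop ORF.
Longest: frame +1, positions 16–48, 33 nt = 11 codons = 10 aa. → 33 nucleotides.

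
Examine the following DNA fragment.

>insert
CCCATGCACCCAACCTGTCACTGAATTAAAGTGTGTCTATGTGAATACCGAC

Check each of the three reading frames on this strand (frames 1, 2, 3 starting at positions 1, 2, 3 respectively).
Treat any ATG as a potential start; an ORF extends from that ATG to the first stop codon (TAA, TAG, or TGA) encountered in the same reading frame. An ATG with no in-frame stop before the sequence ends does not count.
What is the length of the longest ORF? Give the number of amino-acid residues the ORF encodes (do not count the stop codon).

6

Frame 1: CCC ATG CAC CCA ACC TGT CAC TGA ATT AAA GTG TGT CTA TGT GAA TAC CGA — ATG at 4, stop TGA at 22 → 21 nt.
Frame 2: CCA TGC ACC CAA CCT GTC ACT GAA TTA AAG TGT GTC TAT GTG AAT ACC GAC — no ATG→stop ORF.
Frame 3: CAT GCA CCC AAC CTG TCA CTG AAT TAA AGT GTG TCT ATG TGA ATA CCG — ATG at 39, stop TGA at 42 → 6 nt.
Longest: frame 1, positions 4–24, 21 nt = 7 codons = 6 aa. → 6 amino acids.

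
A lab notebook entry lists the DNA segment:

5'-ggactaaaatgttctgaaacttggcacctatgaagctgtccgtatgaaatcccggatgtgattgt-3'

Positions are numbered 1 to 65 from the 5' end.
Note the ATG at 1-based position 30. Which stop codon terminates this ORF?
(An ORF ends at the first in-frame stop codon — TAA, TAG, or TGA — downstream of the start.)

TGA

Codons from position 30: ATG (30–32), AAG (33–35), CTG (36–38), TCC (39–41), GTA (42–44), TGA (45–47).
The first in-frame stop codon is TGA.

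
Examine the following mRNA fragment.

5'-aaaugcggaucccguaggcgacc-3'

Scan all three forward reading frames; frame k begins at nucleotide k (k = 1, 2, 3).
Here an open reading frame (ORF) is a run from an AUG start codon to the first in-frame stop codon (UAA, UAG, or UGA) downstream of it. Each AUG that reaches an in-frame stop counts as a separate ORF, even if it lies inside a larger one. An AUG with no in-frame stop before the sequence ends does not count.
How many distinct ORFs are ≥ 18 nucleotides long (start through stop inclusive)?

Frame 1: AAA UGC GGA UCC CGU AGG CGA — no AUG→stop ORF.
Frame 2: AAU GCG GAU CCC GUA GGC GAC — no AUG→stop ORF.
Frame 3: AUG CGG AUC CCG UAG GCG ACC — AUG at 3, stop UAG at 15 → 15 nt.
No ORF reaches 18 nucleotides. Count = 0.

0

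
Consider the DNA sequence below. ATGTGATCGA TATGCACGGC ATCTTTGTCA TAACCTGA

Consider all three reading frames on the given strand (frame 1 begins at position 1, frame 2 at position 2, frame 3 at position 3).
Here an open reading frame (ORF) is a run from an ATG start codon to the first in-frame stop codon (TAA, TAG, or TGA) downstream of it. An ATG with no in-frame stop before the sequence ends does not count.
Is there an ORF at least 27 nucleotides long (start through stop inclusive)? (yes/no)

yes

Frame 1: ATG TGA TCG ATA TGC ACG GCA TCT TTG TCA TAA CCT — ATG at 1, stop TGA at 4 → 6 nt.
Frame 2: TGT GAT CGA TAT GCA CGG CAT CTT TGT CAT AAC CTG — no ATG→stop ORF.
Frame 3: GTG ATC GAT ATG CAC GGC ATC TTT GTC ATA ACC TGA — ATG at 12, stop TGA at 36 → 27 nt.
Frame 3 has an ORF of 27 nucleotides (positions 12–38) ≥ 27, so yes.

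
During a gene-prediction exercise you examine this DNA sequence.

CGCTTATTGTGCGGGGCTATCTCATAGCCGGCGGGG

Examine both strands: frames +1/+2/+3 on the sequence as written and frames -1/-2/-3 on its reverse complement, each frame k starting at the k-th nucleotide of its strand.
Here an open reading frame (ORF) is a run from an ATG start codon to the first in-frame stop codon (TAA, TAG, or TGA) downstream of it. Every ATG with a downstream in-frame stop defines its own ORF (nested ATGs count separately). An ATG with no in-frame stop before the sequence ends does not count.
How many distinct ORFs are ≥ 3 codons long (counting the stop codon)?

1

Reverse complement (5'→3'): CCCCGCCGGCTATGAGATAGCCCCGCACAATAAGCG
Frame +1: CGC TTA TTG TGC GGG GCT ATC TCA TAG CCG GCG GGG — no ATG→stop ORF.
Frame +2: GCT TAT TGT GCG GGG CTA TCT CAT AGC CGG CGG — no ATG→stop ORF.
Frame +3: CTT ATT GTG CGG GGC TAT CTC ATA GCC GGC GGG — no ATG→stop ORF.
Frame -1: CCC CGC CGG CTA TGA GAT AGC CCC GCA CAA TAA GCG — no ATG→stop ORF.
Frame -2: CCC GCC GGC TAT GAG ATA GCC CCG CAC AAT AAG — no ATG→stop ORF.
Frame -3: CCG CCG GCT ATG AGA TAG CCC CGC ACA ATA AGC — ATG at 12, stop TAG at 18 → 9 nt.
ORFs ≥ 3 codons: frame -3 12–20 (3 codons). Count = 1.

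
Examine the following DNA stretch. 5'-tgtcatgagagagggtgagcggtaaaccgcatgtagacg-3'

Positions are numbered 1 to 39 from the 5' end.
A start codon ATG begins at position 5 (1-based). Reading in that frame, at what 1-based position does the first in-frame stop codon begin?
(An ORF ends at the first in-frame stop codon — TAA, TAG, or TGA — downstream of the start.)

Codons from position 5: ATG (5–7), AGA (8–10), GAG (11–13), GGT (14–16), GAG (17–19), CGG (20–22), TAA (23–25).
TAA is a stop codon; it begins at position 23.

23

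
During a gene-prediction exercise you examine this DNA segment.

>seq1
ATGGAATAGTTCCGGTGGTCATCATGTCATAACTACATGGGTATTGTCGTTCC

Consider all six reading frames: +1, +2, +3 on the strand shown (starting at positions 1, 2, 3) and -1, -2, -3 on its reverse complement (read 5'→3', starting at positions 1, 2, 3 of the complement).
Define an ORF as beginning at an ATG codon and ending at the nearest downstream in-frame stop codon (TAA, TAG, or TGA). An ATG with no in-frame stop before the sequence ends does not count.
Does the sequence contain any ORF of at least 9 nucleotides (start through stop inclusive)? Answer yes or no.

yes

Reverse complement (5'→3'): GGAACGACAATACCCATGTAGTTATGACATGATGACCACCGGAACTATTCCAT
Frame +1: ATG GAA TAG TTC CGG TGG TCA TCA TGT CAT AAC TAC ATG GGT ATT GTC GTT — ATG at 1, stop TAG at 7 → 9 nt.
Frame +2: TGG AAT AGT TCC GGT GGT CAT CAT GTC ATA ACT ACA TGG GTA TTG TCG TTC — no ATG→stop ORF.
Frame +3: GGA ATA GTT CCG GTG GTC ATC ATG TCA TAA CTA CAT GGG TAT TGT CGT TCC — ATG at 24, stop TAA at 30 → 9 nt.
Frame -1: GGA ACG ACA ATA CCC ATG TAG TTA TGA CAT GAT GAC CAC CGG AAC TAT TCC — ATG at 16, stop TAG at 19 → 6 nt.
Frame -2: GAA CGA CAA TAC CCA TGT AGT TAT GAC ATG ATG ACC ACC GGA ACT ATT CCA — no ATG→stop ORF.
Frame -3: AAC GAC AAT ACC CAT GTA GTT ATG ACA TGA TGA CCA CCG GAA CTA TTC CAT — ATG at 24, stop TGA at 30 → 9 nt.
Frame +1 has an ORF of 9 nucleotides (positions 1–9) ≥ 9, so yes.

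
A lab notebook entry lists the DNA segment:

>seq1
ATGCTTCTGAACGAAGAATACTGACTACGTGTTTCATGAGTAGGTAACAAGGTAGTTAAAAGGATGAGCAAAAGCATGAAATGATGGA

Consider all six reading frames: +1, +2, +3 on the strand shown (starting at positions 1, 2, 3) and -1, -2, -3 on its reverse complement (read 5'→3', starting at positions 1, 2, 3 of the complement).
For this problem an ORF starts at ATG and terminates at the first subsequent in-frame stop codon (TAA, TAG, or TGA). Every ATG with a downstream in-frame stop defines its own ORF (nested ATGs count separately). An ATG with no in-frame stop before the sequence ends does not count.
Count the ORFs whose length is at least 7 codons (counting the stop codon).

2

Reverse complement (5'→3'): TCCATCATTTCATGCTTTTGCTCATCCTTTTAACTACCTTGTTACCTACTCATGAAACACGTAGTCAGTATTCTTCGTTCAGAAGCAT
Frame +1: ATG CTT CTG AAC GAA GAA TAC TGA CTA CGT GTT TCA TGA GTA GGT AAC AAG GTA GTT AAA AGG ATG AGC AAA AGC ATG AAA TGA TGG — ATG at 1, stop TGA at 22 → 24 nt; ATG at 64, stop TGA at 82 → 21 nt; ATG at 76, stop TGA at 82 → 9 nt.
Frame +2: TGC TTC TGA ACG AAG AAT ACT GAC TAC GTG TTT CAT GAG TAG GTA ACA AGG TAG TTA AAA GGA TGA GCA AAA GCA TGA AAT GAT GGA — no ATG→stop ORF.
Frame +3: GCT TCT GAA CGA AGA ATA CTG ACT ACG TGT TTC ATG AGT AGG TAA CAA GGT AGT TAA AAG GAT GAG CAA AAG CAT GAA ATG ATG — ATG at 36, stop TAA at 45 → 12 nt.
Frame -1: TCC ATC ATT TCA TGC TTT TGC TCA TCC TTT TAA CTA CCT TGT TAC CTA CTC ATG AAA CAC GTA GTC AGT ATT CTT CGT TCA GAA GCA — no ATG→stop ORF.
Frame -2: CCA TCA TTT CAT GCT TTT GCT CAT CCT TTT AAC TAC CTT GTT ACC TAC TCA TGA AAC ACG TAG TCA GTA TTC TTC GTT CAG AAG CAT — no ATG→stop ORF.
Frame -3: CAT CAT TTC ATG CTT TTG CTC ATC CTT TTA ACT ACC TTG TTA CCT ACT CAT GAA ACA CGT AGT CAG TAT TCT TCG TTC AGA AGC — no ATG→stop ORF.
ORFs ≥ 7 codons: frame +1 1–24 (8 codons), frame +1 64–84 (7 codons). Count = 2.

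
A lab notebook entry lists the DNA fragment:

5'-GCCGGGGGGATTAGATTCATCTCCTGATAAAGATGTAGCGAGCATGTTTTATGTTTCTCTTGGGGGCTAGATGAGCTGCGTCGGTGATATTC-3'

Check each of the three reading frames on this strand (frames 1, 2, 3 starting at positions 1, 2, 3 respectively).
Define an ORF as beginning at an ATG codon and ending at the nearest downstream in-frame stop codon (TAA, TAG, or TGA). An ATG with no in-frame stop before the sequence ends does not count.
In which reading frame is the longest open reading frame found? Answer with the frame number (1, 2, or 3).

2

Frame 1: GCC GGG GGG ATT AGA TTC ATC TCC TGA TAA AGA TGT AGC GAG CAT GTT TTA TGT TTC TCT TGG GGG CTA GAT GAG CTG CGT CGG TGA TAT — no ATG→stop ORF.
Frame 2: CCG GGG GGA TTA GAT TCA TCT CCT GAT AAA GAT GTA GCG AGC ATG TTT TAT GTT TCT CTT GGG GGC TAG ATG AGC TGC GTC GGT GAT ATT — ATG at 44, stop TAG at 68 → 27 nt.
Frame 3: CGG GGG GAT TAG ATT CAT CTC CTG ATA AAG ATG TAG CGA GCA TGT TTT ATG TTT CTC TTG GGG GCT AGA TGA GCT GCG TCG GTG ATA TTC — ATG at 33, stop TAG at 36 → 6 nt; ATG at 51, stop TGA at 72 → 24 nt.
Longest ORF is 27 nt in frame 2 (positions 44–70).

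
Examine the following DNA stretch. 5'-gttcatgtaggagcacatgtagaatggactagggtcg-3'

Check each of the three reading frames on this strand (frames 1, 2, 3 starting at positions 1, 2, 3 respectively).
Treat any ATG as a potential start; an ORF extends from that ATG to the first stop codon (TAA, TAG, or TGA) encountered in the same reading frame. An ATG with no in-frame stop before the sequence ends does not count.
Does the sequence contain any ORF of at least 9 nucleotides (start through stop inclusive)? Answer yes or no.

yes

Frame 1: GTT CAT GTA GGA GCA CAT GTA GAA TGG ACT AGG GTC — no ATG→stop ORF.
Frame 2: TTC ATG TAG GAG CAC ATG TAG AAT GGA CTA GGG TCG — ATG at 5, stop TAG at 8 → 6 nt; ATG at 17, stop TAG at 20 → 6 nt.
Frame 3: TCA TGT AGG AGC ACA TGT AGA ATG GAC TAG GGT — ATG at 24, stop TAG at 30 → 9 nt.
Frame 3 has an ORF of 9 nucleotides (positions 24–32) ≥ 9, so yes.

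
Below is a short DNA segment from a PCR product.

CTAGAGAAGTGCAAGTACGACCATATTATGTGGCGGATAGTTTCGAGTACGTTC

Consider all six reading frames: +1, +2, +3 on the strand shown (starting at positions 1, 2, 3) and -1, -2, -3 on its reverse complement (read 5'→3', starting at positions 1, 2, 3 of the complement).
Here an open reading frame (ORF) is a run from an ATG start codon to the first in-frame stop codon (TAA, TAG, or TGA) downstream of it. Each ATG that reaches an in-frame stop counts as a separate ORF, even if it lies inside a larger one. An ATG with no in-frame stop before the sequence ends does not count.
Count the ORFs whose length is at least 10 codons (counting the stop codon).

0

Reverse complement (5'→3'): GAACGTACTCGAAACTATCCGCCACATAATATGGTCGTACTTGCACTTCTCTAG
Frame +1: CTA GAG AAG TGC AAG TAC GAC CAT ATT ATG TGG CGG ATA GTT TCG AGT ACG TTC — no ATG→stop ORF.
Frame +2: TAG AGA AGT GCA AGT ACG ACC ATA TTA TGT GGC GGA TAG TTT CGA GTA CGT — no ATG→stop ORF.
Frame +3: AGA GAA GTG CAA GTA CGA CCA TAT TAT GTG GCG GAT AGT TTC GAG TAC GTT — no ATG→stop ORF.
Frame -1: GAA CGT ACT CGA AAC TAT CCG CCA CAT AAT ATG GTC GTA CTT GCA CTT CTC TAG — ATG at 31, stop TAG at 52 → 24 nt.
Frame -2: AAC GTA CTC GAA ACT ATC CGC CAC ATA ATA TGG TCG TAC TTG CAC TTC TCT — no ATG→stop ORF.
Frame -3: ACG TAC TCG AAA CTA TCC GCC ACA TAA TAT GGT CGT ACT TGC ACT TCT CTA — no ATG→stop ORF.
No ORF reaches 10 codons. Count = 0.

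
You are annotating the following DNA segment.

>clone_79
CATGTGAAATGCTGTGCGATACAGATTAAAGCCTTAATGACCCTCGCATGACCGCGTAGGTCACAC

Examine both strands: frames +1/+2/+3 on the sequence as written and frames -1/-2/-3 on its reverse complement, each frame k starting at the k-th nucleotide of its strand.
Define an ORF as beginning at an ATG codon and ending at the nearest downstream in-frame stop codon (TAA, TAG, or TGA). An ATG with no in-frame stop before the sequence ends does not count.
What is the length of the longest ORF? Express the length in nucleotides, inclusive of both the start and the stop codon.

24

Reverse complement (5'→3'): GTGTGACCTACGCGGTCATGCGAGGGTCATTAAGGCTTTAATCTGTATCGCACAGCATTTCACATG
Frame +1: CAT GTG AAA TGC TGT GCG ATA CAG ATT AAA GCC TTA ATG ACC CTC GCA TGA CCG CGT AGG TCA CAC — ATG at 37, stop TGA at 49 → 15 nt.
Frame +2: ATG TGA AAT GCT GTG CGA TAC AGA TTA AAG CCT TAA TGA CCC TCG CAT GAC CGC GTA GGT CAC — ATG at 2, stop TGA at 5 → 6 nt.
Frame +3: TGT GAA ATG CTG TGC GAT ACA GAT TAA AGC CTT AAT GAC CCT CGC ATG ACC GCG TAG GTC ACA — ATG at 9, stop TAA at 27 → 21 nt; ATG at 48, stop TAG at 57 → 12 nt.
Frame -1: GTG TGA CCT ACG CGG TCA TGC GAG GGT CAT TAA GGC TTT AAT CTG TAT CGC ACA GCA TTT CAC ATG — no ATG→stop ORF.
Frame -2: TGT GAC CTA CGC GGT CAT GCG AGG GTC ATT AAG GCT TTA ATC TGT ATC GCA CAG CAT TTC ACA — no ATG→stop ORF.
Frame -3: GTG ACC TAC GCG GTC ATG CGA GGG TCA TTA AGG CTT TAA TCT GTA TCG CAC AGC ATT TCA CAT — ATG at 18, stop TAA at 39 → 24 nt.
Longest: frame -3, positions 18–41, 24 nt = 8 codons = 7 aa. → 24 nucleotides.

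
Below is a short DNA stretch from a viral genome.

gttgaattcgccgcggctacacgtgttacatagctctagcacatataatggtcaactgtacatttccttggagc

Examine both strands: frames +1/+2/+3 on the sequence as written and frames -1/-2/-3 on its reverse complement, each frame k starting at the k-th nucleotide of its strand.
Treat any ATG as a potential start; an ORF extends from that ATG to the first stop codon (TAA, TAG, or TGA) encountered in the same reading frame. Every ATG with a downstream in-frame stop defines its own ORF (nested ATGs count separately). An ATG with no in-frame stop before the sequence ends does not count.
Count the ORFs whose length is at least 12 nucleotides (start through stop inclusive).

Reverse complement (5'→3'): GCTCCAAGGAAATGTACAGTTGACCATTATATGTGCTAGAGCTATGTAACACGTGTAGCCGCGGCGAATTCAAC
Frame +1: GTT GAA TTC GCC GCG GCT ACA CGT GTT ACA TAG CTC TAG CAC ATA TAA TGG TCA ACT GTA CAT TTC CTT GGA — no ATG→stop ORF.
Frame +2: TTG AAT TCG CCG CGG CTA CAC GTG TTA CAT AGC TCT AGC ACA TAT AAT GGT CAA CTG TAC ATT TCC TTG GAG — no ATG→stop ORF.
Frame +3: TGA ATT CGC CGC GGC TAC ACG TGT TAC ATA GCT CTA GCA CAT ATA ATG GTC AAC TGT ACA TTT CCT TGG AGC — no ATG→stop ORF.
Frame -1: GCT CCA AGG AAA TGT ACA GTT GAC CAT TAT ATG TGC TAG AGC TAT GTA ACA CGT GTA GCC GCG GCG AAT TCA — ATG at 31, stop TAG at 37 → 9 nt.
Frame -2: CTC CAA GGA AAT GTA CAG TTG ACC ATT ATA TGT GCT AGA GCT ATG TAA CAC GTG TAG CCG CGG CGA ATT CAA — ATG at 44, stop TAA at 47 → 6 nt.
Frame -3: TCC AAG GAA ATG TAC AGT TGA CCA TTA TAT GTG CTA GAG CTA TGT AAC ACG TGT AGC CGC GGC GAA TTC AAC — ATG at 12, stop TGA at 21 → 12 nt.
ORFs ≥ 12 nucleotides: frame -3 12–23 (12 nucleotides). Count = 1.

1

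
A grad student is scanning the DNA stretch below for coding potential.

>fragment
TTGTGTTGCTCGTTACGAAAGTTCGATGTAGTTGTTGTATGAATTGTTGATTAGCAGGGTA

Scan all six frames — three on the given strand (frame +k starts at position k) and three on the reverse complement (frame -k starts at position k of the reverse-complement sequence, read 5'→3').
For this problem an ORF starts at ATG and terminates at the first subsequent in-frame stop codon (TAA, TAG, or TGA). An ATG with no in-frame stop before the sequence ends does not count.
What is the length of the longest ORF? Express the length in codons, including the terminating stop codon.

4

Reverse complement (5'→3'): TACCCTGCTAATCAACAATTCATACAACAACTACATCGAACTTTCGTAACGAGCAACACAA
Frame +1: TTG TGT TGC TCG TTA CGA AAG TTC GAT GTA GTT GTT GTA TGA ATT GTT GAT TAG CAG GGT — no ATG→stop ORF.
Frame +2: TGT GTT GCT CGT TAC GAA AGT TCG ATG TAG TTG TTG TAT GAA TTG TTG ATT AGC AGG GTA — ATG at 26, stop TAG at 29 → 6 nt.
Frame +3: GTG TTG CTC GTT ACG AAA GTT CGA TGT AGT TGT TGT ATG AAT TGT TGA TTA GCA GGG — ATG at 39, stop TGA at 48 → 12 nt.
Frame -1: TAC CCT GCT AAT CAA CAA TTC ATA CAA CAA CTA CAT CGA ACT TTC GTA ACG AGC AAC ACA — no ATG→stop ORF.
Frame -2: ACC CTG CTA ATC AAC AAT TCA TAC AAC AAC TAC ATC GAA CTT TCG TAA CGA GCA ACA CAA — no ATG→stop ORF.
Frame -3: CCC TGC TAA TCA ACA ATT CAT ACA ACA ACT ACA TCG AAC TTT CGT AAC GAG CAA CAC — no ATG→stop ORF.
Longest: frame +3, positions 39–50, 12 nt = 4 codons = 3 aa. → 4 codons.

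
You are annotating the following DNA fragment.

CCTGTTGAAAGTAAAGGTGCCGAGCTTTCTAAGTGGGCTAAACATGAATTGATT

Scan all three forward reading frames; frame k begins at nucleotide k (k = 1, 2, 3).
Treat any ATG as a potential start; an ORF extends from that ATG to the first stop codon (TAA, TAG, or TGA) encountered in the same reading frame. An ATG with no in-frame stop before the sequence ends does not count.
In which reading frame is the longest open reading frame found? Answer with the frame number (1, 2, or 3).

2

Frame 1: CCT GTT GAA AGT AAA GGT GCC GAG CTT TCT AAG TGG GCT AAA CAT GAA TTG ATT — no ATG→stop ORF.
Frame 2: CTG TTG AAA GTA AAG GTG CCG AGC TTT CTA AGT GGG CTA AAC ATG AAT TGA — ATG at 44, stop TGA at 50 → 9 nt.
Frame 3: TGT TGA AAG TAA AGG TGC CGA GCT TTC TAA GTG GGC TAA ACA TGA ATT GAT — no ATG→stop ORF.
Longest ORF is 9 nt in frame 2 (positions 44–52).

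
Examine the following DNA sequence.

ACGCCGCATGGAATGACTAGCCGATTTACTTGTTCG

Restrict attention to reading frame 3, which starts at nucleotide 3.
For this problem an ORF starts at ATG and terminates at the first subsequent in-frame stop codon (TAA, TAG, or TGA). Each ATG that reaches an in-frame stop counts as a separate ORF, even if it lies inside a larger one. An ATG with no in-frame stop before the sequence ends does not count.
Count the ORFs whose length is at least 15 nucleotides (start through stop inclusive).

Frame 3: GCC GCA TGG AAT GAC TAG CCG ATT TAC TTG TTC — no ATG→stop ORF.
No ORF reaches 15 nucleotides. Count = 0.

0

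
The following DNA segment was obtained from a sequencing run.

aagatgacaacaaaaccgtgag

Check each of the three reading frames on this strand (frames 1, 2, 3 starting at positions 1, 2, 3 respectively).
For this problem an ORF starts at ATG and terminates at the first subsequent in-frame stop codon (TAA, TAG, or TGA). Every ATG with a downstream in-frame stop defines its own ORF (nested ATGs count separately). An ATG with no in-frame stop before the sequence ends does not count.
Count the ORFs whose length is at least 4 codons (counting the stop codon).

Frame 1: AAG ATG ACA ACA AAA CCG TGA — ATG at 4, stop TGA at 19 → 18 nt.
Frame 2: AGA TGA CAA CAA AAC CGT GAG — no ATG→stop ORF.
Frame 3: GAT GAC AAC AAA ACC GTG — no ATG→stop ORF.
ORFs ≥ 4 codons: frame 1 4–21 (6 codons). Count = 1.

1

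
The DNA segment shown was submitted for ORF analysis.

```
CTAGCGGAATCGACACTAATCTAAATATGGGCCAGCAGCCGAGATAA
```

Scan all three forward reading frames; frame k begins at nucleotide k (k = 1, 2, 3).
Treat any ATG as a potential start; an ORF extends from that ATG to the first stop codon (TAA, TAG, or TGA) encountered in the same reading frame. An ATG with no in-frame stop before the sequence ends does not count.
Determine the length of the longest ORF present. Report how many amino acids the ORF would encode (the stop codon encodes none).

Frame 1: CTA GCG GAA TCG ACA CTA ATC TAA ATA TGG GCC AGC AGC CGA GAT — no ATG→stop ORF.
Frame 2: TAG CGG AAT CGA CAC TAA TCT AAA TAT GGG CCA GCA GCC GAG ATA — no ATG→stop ORF.
Frame 3: AGC GGA ATC GAC ACT AAT CTA AAT ATG GGC CAG CAG CCG AGA TAA — ATG at 27, stop TAA at 45 → 21 nt.
Longest: frame 3, positions 27–47, 21 nt = 7 codons = 6 aa. → 6 amino acids.

6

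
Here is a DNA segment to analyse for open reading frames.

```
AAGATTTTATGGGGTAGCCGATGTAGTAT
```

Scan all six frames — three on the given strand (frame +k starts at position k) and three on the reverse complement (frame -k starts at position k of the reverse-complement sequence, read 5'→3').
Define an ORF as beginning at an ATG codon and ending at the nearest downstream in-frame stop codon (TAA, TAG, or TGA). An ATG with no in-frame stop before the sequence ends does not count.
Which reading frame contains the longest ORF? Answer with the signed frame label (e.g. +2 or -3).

Reverse complement (5'→3'): ATACTACATCGGCTACCCCATAAAATCTT
Frame +1: AAG ATT TTA TGG GGT AGC CGA TGT AGT — no ATG→stop ORF.
Frame +2: AGA TTT TAT GGG GTA GCC GAT GTA GTA — no ATG→stop ORF.
Frame +3: GAT TTT ATG GGG TAG CCG ATG TAG TAT — ATG at 9, stop TAG at 15 → 9 nt; ATG at 21, stop TAG at 24 → 6 nt.
Frame -1: ATA CTA CAT CGG CTA CCC CAT AAA ATC — no ATG→stop ORF.
Frame -2: TAC TAC ATC GGC TAC CCC ATA AAA TCT — no ATG→stop ORF.
Frame -3: ACT ACA TCG GCT ACC CCA TAA AAT CTT — no ATG→stop ORF.
Longest ORF is 9 nt in frame +3 (positions 9–17).

+3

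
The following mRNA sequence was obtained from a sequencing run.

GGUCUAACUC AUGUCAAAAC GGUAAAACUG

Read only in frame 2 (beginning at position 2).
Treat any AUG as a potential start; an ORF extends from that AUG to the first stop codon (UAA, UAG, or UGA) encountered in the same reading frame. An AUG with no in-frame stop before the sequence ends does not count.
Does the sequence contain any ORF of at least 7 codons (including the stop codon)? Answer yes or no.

no

Frame 2: GUC UAA CUC AUG UCA AAA CGG UAA AAC — AUG at 11, stop UAA at 23 → 15 nt.
Largest ORF found is 5 codons < 7, so no.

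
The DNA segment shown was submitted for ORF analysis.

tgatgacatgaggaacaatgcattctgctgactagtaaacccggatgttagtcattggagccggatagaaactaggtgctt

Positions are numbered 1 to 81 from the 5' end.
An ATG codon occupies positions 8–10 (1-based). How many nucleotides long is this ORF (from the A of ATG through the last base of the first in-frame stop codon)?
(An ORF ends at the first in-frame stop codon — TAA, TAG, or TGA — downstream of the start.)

24

Codons from position 8: ATG (8–10), AGG (11–13), AAC (14–16), AAT (17–19), GCA (20–22), TTC (23–25), TGC (26–28), TGA (29–31).
TGA is the first in-frame stop; ORF spans 8–31, 24 nucleotides.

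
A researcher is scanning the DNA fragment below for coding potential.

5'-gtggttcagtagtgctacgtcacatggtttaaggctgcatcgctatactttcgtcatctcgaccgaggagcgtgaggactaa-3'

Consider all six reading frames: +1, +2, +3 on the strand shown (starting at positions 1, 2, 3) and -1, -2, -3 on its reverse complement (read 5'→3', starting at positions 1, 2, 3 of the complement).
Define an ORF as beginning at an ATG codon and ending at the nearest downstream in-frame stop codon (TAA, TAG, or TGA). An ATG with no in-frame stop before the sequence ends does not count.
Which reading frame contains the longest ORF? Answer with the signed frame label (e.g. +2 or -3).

-2

Reverse complement (5'→3'): TTAGTCCTCACGCTCCTCGGTCGAGATGACGAAAGTATAGCGATGCAGCCTTAAACCATGTGACGTAGCACTACTGAACCAC
Frame +1: GTG GTT CAG TAG TGC TAC GTC ACA TGG TTT AAG GCT GCA TCG CTA TAC TTT CGT CAT CTC GAC CGA GGA GCG TGA GGA CTA — no ATG→stop ORF.
Frame +2: TGG TTC AGT AGT GCT ACG TCA CAT GGT TTA AGG CTG CAT CGC TAT ACT TTC GTC ATC TCG ACC GAG GAG CGT GAG GAC TAA — no ATG→stop ORF.
Frame +3: GGT TCA GTA GTG CTA CGT CAC ATG GTT TAA GGC TGC ATC GCT ATA CTT TCG TCA TCT CGA CCG AGG AGC GTG AGG ACT — ATG at 24, stop TAA at 30 → 9 nt.
Frame -1: TTA GTC CTC ACG CTC CTC GGT CGA GAT GAC GAA AGT ATA GCG ATG CAG CCT TAA ACC ATG TGA CGT AGC ACT ACT GAA CCA — ATG at 43, stop TAA at 52 → 12 nt; ATG at 58, stop TGA at 61 → 6 nt.
Frame -2: TAG TCC TCA CGC TCC TCG GTC GAG ATG ACG AAA GTA TAG CGA TGC AGC CTT AAA CCA TGT GAC GTA GCA CTA CTG AAC CAC — ATG at 26, stop TAG at 38 → 15 nt.
Frame -3: AGT CCT CAC GCT CCT CGG TCG AGA TGA CGA AAG TAT AGC GAT GCA GCC TTA AAC CAT GTG ACG TAG CAC TAC TGA ACC — no ATG→stop ORF.
Longest ORF is 15 nt in frame -2 (positions 26–40).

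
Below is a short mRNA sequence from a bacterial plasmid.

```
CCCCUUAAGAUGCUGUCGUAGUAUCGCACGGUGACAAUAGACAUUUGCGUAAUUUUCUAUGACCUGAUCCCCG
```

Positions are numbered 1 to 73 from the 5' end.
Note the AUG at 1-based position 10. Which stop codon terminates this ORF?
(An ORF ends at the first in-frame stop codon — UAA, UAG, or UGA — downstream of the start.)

Codons from position 10: AUG (10–12), CUG (13–15), UCG (16–18), UAG (19–21).
The first in-frame stop codon is UAG.

UAG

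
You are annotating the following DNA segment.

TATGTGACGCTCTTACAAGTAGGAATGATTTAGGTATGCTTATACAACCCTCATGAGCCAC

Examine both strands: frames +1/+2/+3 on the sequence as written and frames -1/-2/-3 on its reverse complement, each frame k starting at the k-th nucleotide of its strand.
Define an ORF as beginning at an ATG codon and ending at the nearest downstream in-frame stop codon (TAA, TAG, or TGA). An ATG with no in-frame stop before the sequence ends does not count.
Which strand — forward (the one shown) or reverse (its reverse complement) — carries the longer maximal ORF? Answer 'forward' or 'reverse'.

Reverse complement (5'→3'): GTGGCTCATGAGGGTTGTATAAGCATACCTAAATCATTCCTACTTGTAAGAGCGTCACATA
Frame +1: TAT GTG ACG CTC TTA CAA GTA GGA ATG ATT TAG GTA TGC TTA TAC AAC CCT CAT GAG CCA — ATG at 25, stop TAG at 31 → 9 nt.
Frame +2: ATG TGA CGC TCT TAC AAG TAG GAA TGA TTT AGG TAT GCT TAT ACA ACC CTC ATG AGC CAC — ATG at 2, stop TGA at 5 → 6 nt.
Frame +3: TGT GAC GCT CTT ACA AGT AGG AAT GAT TTA GGT ATG CTT ATA CAA CCC TCA TGA GCC — ATG at 36, stop TGA at 54 → 21 nt.
Frame -1: GTG GCT CAT GAG GGT TGT ATA AGC ATA CCT AAA TCA TTC CTA CTT GTA AGA GCG TCA CAT — no ATG→stop ORF.
Frame -2: TGG CTC ATG AGG GTT GTA TAA GCA TAC CTA AAT CAT TCC TAC TTG TAA GAG CGT CAC ATA — ATG at 8, stop TAA at 20 → 15 nt.
Frame -3: GGC TCA TGA GGG TTG TAT AAG CAT ACC TAA ATC ATT CCT ACT TGT AAG AGC GTC ACA — no ATG→stop ORF.
Forward-strand max 21 nt; reverse-strand max 15 nt. The forward strand has the longer ORF.

forward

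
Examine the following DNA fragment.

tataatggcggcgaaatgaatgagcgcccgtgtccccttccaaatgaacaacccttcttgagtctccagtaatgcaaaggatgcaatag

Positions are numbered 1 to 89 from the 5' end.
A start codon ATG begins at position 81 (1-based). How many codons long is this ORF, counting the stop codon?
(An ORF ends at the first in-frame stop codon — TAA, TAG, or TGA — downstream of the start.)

3

Codons from position 81: ATG (81–83), CAA (84–86), TAG (87–89).
TAG is the first in-frame stop; that's 3 codons including the stop.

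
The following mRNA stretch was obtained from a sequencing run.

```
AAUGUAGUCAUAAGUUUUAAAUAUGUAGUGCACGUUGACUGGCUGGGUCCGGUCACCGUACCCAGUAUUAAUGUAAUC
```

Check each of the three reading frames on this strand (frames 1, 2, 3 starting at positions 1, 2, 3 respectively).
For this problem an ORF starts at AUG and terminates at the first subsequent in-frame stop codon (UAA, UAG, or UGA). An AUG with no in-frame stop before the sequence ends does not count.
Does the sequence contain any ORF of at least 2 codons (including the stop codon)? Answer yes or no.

yes

Frame 1: AAU GUA GUC AUA AGU UUU AAA UAU GUA GUG CAC GUU GAC UGG CUG GGU CCG GUC ACC GUA CCC AGU AUU AAU GUA AUC — no AUG→stop ORF.
Frame 2: AUG UAG UCA UAA GUU UUA AAU AUG UAG UGC ACG UUG ACU GGC UGG GUC CGG UCA CCG UAC CCA GUA UUA AUG UAA — AUG at 2, stop UAG at 5 → 6 nt; AUG at 23, stop UAG at 26 → 6 nt; AUG at 71, stop UAA at 74 → 6 nt.
Frame 3: UGU AGU CAU AAG UUU UAA AUA UGU AGU GCA CGU UGA CUG GCU GGG UCC GGU CAC CGU ACC CAG UAU UAA UGU AAU — no AUG→stop ORF.
Frame 2 has an ORF of 2 codons (positions 2–7) ≥ 2, so yes.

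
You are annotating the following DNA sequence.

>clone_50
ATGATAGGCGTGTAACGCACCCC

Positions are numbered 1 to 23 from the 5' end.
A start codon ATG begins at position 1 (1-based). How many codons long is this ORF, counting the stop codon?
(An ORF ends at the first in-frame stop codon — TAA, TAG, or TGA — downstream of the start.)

Codons from position 1: ATG (1–3), ATA (4–6), GGC (7–9), GTG (10–12), TAA (13–15).
TAA is the first in-frame stop; that's 5 codons including the stop.

5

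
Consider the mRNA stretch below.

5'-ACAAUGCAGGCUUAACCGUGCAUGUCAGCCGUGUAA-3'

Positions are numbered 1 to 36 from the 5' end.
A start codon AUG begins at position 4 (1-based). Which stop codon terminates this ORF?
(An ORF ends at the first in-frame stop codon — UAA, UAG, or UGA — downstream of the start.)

Codons from position 4: AUG (4–6), CAG (7–9), GCU (10–12), UAA (13–15).
The first in-frame stop codon is UAA.

UAA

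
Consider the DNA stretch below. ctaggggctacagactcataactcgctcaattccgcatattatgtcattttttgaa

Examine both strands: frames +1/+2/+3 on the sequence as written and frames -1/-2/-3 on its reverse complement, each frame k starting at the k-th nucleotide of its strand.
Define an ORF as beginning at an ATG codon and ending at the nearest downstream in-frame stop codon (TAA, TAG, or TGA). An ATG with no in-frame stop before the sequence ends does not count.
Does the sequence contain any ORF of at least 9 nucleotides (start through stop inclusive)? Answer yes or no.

yes

Reverse complement (5'→3'): TTCAAAAAATGACATAATATGCGGAATTGAGCGAGTTATGAGTCTGTAGCCCCTAG
Frame +1: CTA GGG GCT ACA GAC TCA TAA CTC GCT CAA TTC CGC ATA TTA TGT CAT TTT TTG — no ATG→stop ORF.
Frame +2: TAG GGG CTA CAG ACT CAT AAC TCG CTC AAT TCC GCA TAT TAT GTC ATT TTT TGA — no ATG→stop ORF.
Frame +3: AGG GGC TAC AGA CTC ATA ACT CGC TCA ATT CCG CAT ATT ATG TCA TTT TTT GAA — no ATG→stop ORF.
Frame -1: TTC AAA AAA TGA CAT AAT ATG CGG AAT TGA GCG AGT TAT GAG TCT GTA GCC CCT — ATG at 19, stop TGA at 28 → 12 nt.
Frame -2: TCA AAA AAT GAC ATA ATA TGC GGA ATT GAG CGA GTT ATG AGT CTG TAG CCC CTA — ATG at 38, stop TAG at 47 → 12 nt.
Frame -3: CAA AAA ATG ACA TAA TAT GCG GAA TTG AGC GAG TTA TGA GTC TGT AGC CCC TAG — ATG at 9, stop TAA at 15 → 9 nt.
Frame -1 has an ORF of 12 nucleotides (positions 19–30) ≥ 9, so yes.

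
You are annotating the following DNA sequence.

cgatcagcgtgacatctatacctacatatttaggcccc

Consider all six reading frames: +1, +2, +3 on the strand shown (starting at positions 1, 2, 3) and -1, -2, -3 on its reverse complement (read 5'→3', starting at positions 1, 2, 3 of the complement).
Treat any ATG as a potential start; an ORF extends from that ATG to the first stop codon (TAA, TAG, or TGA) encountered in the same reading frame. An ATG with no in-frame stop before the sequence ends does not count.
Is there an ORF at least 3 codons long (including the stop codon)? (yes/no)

yes

Reverse complement (5'→3'): GGGGCCTAAATATGTAGGTATAGATGTCACGCTGATCG
Frame +1: CGA TCA GCG TGA CAT CTA TAC CTA CAT ATT TAG GCC — no ATG→stop ORF.
Frame +2: GAT CAG CGT GAC ATC TAT ACC TAC ATA TTT AGG CCC — no ATG→stop ORF.
Frame +3: ATC AGC GTG ACA TCT ATA CCT ACA TAT TTA GGC CCC — no ATG→stop ORF.
Frame -1: GGG GCC TAA ATA TGT AGG TAT AGA TGT CAC GCT GAT — no ATG→stop ORF.
Frame -2: GGG CCT AAA TAT GTA GGT ATA GAT GTC ACG CTG ATC — no ATG→stop ORF.
Frame -3: GGC CTA AAT ATG TAG GTA TAG ATG TCA CGC TGA TCG — ATG at 12, stop TAG at 15 → 6 nt; ATG at 24, stop TGA at 33 → 12 nt.
Frame -3 has an ORF of 4 codons (positions 24–35) ≥ 3, so yes.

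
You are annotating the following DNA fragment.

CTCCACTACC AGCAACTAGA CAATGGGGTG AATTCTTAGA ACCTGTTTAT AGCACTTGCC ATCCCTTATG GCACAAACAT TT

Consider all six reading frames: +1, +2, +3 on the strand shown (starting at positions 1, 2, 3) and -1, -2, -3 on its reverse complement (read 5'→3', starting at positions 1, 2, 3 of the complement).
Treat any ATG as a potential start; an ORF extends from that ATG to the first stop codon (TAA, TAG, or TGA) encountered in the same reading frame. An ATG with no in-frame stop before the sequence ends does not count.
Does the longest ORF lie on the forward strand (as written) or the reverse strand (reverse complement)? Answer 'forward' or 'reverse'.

Reverse complement (5'→3'): AAATGTTTGTGCCATAAGGGATGGCAAGTGCTATAAACAGGTTCTAAGAATTCACCCCATTGTCTAGTTGCTGGTAGTGGAG
Frame +1: CTC CAC TAC CAG CAA CTA GAC AAT GGG GTG AAT TCT TAG AAC CTG TTT ATA GCA CTT GCC ATC CCT TAT GGC ACA AAC ATT — no ATG→stop ORF.
Frame +2: TCC ACT ACC AGC AAC TAG ACA ATG GGG TGA ATT CTT AGA ACC TGT TTA TAG CAC TTG CCA TCC CTT ATG GCA CAA ACA TTT — ATG at 23, stop TGA at 29 → 9 nt.
Frame +3: CCA CTA CCA GCA ACT AGA CAA TGG GGT GAA TTC TTA GAA CCT GTT TAT AGC ACT TGC CAT CCC TTA TGG CAC AAA CAT — no ATG→stop ORF.
Frame -1: AAA TGT TTG TGC CAT AAG GGA TGG CAA GTG CTA TAA ACA GGT TCT AAG AAT TCA CCC CAT TGT CTA GTT GCT GGT AGT GGA — no ATG→stop ORF.
Frame -2: AAT GTT TGT GCC ATA AGG GAT GGC AAG TGC TAT AAA CAG GTT CTA AGA ATT CAC CCC ATT GTC TAG TTG CTG GTA GTG GAG — no ATG→stop ORF.
Frame -3: ATG TTT GTG CCA TAA GGG ATG GCA AGT GCT ATA AAC AGG TTC TAA GAA TTC ACC CCA TTG TCT AGT TGC TGG TAG TGG — ATG at 3, stop TAA at 15 → 15 nt; ATG at 21, stop TAA at 45 → 27 nt.
Forward-strand max 9 nt; reverse-strand max 27 nt. The reverse strand has the longer ORF.

reverse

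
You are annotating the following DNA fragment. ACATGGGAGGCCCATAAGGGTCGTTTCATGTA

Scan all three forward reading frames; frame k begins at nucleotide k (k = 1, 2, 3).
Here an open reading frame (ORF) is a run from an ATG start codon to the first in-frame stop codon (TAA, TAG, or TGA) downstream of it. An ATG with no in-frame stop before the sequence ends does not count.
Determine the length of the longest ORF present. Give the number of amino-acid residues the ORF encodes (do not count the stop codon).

4

Frame 1: ACA TGG GAG GCC CAT AAG GGT CGT TTC ATG — no ATG→stop ORF.
Frame 2: CAT GGG AGG CCC ATA AGG GTC GTT TCA TGT — no ATG→stop ORF.
Frame 3: ATG GGA GGC CCA TAA GGG TCG TTT CAT GTA — ATG at 3, stop TAA at 15 → 15 nt.
Longest: frame 3, positions 3–17, 15 nt = 5 codons = 4 aa. → 4 amino acids.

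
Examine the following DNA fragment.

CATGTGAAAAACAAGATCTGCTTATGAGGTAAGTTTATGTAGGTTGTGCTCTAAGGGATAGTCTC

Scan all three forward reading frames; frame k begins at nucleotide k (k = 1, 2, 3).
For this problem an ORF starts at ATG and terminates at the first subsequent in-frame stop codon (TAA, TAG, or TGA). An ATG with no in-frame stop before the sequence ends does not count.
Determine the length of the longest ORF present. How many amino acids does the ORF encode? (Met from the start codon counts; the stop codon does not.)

Frame 1: CAT GTG AAA AAC AAG ATC TGC TTA TGA GGT AAG TTT ATG TAG GTT GTG CTC TAA GGG ATA GTC — ATG at 37, stop TAG at 40 → 6 nt.
Frame 2: ATG TGA AAA ACA AGA TCT GCT TAT GAG GTA AGT TTA TGT AGG TTG TGC TCT AAG GGA TAG TCT — ATG at 2, stop TGA at 5 → 6 nt.
Frame 3: TGT GAA AAA CAA GAT CTG CTT ATG AGG TAA GTT TAT GTA GGT TGT GCT CTA AGG GAT AGT CTC — ATG at 24, stop TAA at 30 → 9 nt.
Longest: frame 3, positions 24–32, 9 nt = 3 codons = 2 aa. → 2 amino acids.

2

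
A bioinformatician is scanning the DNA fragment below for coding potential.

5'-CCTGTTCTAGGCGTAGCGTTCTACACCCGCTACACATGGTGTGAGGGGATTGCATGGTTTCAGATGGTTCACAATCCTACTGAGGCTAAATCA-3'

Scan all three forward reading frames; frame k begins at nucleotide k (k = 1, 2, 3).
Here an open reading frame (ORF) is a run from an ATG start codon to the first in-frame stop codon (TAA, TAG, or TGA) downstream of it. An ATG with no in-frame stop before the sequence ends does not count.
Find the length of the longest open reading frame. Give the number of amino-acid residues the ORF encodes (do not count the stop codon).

Frame 1: CCT GTT CTA GGC GTA GCG TTC TAC ACC CGC TAC ACA TGG TGT GAG GGG ATT GCA TGG TTT CAG ATG GTT CAC AAT CCT ACT GAG GCT AAA TCA — no ATG→stop ORF.
Frame 2: CTG TTC TAG GCG TAG CGT TCT ACA CCC GCT ACA CAT GGT GTG AGG GGA TTG CAT GGT TTC AGA TGG TTC ACA ATC CTA CTG AGG CTA AAT — no ATG→stop ORF.
Frame 3: TGT TCT AGG CGT AGC GTT CTA CAC CCG CTA CAC ATG GTG TGA GGG GAT TGC ATG GTT TCA GAT GGT TCA CAA TCC TAC TGA GGC TAA ATC — ATG at 36, stop TGA at 42 → 9 nt; ATG at 54, stop TGA at 81 → 30 nt.
Longest: frame 3, positions 54–83, 30 nt = 10 codons = 9 aa. → 9 amino acids.

9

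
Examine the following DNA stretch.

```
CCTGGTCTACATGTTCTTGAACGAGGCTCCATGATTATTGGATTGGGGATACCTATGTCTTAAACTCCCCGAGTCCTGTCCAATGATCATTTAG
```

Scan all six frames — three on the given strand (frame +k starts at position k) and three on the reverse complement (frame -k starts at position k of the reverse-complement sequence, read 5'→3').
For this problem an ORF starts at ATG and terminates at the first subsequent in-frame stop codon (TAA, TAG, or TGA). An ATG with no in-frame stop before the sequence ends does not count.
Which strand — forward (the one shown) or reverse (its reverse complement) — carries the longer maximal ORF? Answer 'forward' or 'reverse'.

Reverse complement (5'→3'): CTAAATGATCATTGGACAGGACTCGGGGAGTTTAAGACATAGGTATCCCCAATCCAATAATCATGGAGCCTCGTTCAAGAACATGTAGACCAGG
Frame +1: CCT GGT CTA CAT GTT CTT GAA CGA GGC TCC ATG ATT ATT GGA TTG GGG ATA CCT ATG TCT TAA ACT CCC CGA GTC CTG TCC AAT GAT CAT TTA — ATG at 31, stop TAA at 61 → 33 nt; ATG at 55, stop TAA at 61 → 9 nt.
Frame +2: CTG GTC TAC ATG TTC TTG AAC GAG GCT CCA TGA TTA TTG GAT TGG GGA TAC CTA TGT CTT AAA CTC CCC GAG TCC TGT CCA ATG ATC ATT TAG — ATG at 11, stop TGA at 32 → 24 nt; ATG at 83, stop TAG at 92 → 12 nt.
Frame +3: TGG TCT ACA TGT TCT TGA ACG AGG CTC CAT GAT TAT TGG ATT GGG GAT ACC TAT GTC TTA AAC TCC CCG AGT CCT GTC CAA TGA TCA TTT — no ATG→stop ORF.
Frame -1: CTA AAT GAT CAT TGG ACA GGA CTC GGG GAG TTT AAG ACA TAG GTA TCC CCA ATC CAA TAA TCA TGG AGC CTC GTT CAA GAA CAT GTA GAC CAG — no ATG→stop ORF.
Frame -2: TAA ATG ATC ATT GGA CAG GAC TCG GGG AGT TTA AGA CAT AGG TAT CCC CAA TCC AAT AAT CAT GGA GCC TCG TTC AAG AAC ATG TAG ACC AGG — ATG at 5, stop TAG at 86 → 84 nt; ATG at 83, stop TAG at 86 → 6 nt.
Frame -3: AAA TGA TCA TTG GAC AGG ACT CGG GGA GTT TAA GAC ATA GGT ATC CCC AAT CCA ATA ATC ATG GAG CCT CGT TCA AGA ACA TGT AGA CCA — no ATG→stop ORF.
Forward-strand max 33 nt; reverse-strand max 84 nt. The reverse strand has the longer ORF.

reverse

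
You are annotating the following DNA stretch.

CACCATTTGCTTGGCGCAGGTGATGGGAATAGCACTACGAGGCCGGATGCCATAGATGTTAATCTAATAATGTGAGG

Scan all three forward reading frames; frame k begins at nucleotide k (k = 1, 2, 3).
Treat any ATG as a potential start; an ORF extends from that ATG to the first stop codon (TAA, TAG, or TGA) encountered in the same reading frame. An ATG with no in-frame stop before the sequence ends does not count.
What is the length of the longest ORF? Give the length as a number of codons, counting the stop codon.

11

Frame 1: CAC CAT TTG CTT GGC GCA GGT GAT GGG AAT AGC ACT ACG AGG CCG GAT GCC ATA GAT GTT AAT CTA ATA ATG TGA — ATG at 70, stop TGA at 73 → 6 nt.
Frame 2: ACC ATT TGC TTG GCG CAG GTG ATG GGA ATA GCA CTA CGA GGC CGG ATG CCA TAG ATG TTA ATC TAA TAA TGT GAG — ATG at 23, stop TAG at 53 → 33 nt; ATG at 47, stop TAG at 53 → 9 nt; ATG at 56, stop TAA at 65 → 12 nt.
Frame 3: CCA TTT GCT TGG CGC AGG TGA TGG GAA TAG CAC TAC GAG GCC GGA TGC CAT AGA TGT TAA TCT AAT AAT GTG AGG — no ATG→stop ORF.
Longest: frame 2, positions 23–55, 33 nt = 11 codons = 10 aa. → 11 codons.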